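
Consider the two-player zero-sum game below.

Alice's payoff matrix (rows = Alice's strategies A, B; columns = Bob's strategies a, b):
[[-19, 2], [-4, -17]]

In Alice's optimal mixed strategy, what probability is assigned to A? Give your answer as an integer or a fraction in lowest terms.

13/34

Row minima are -19 and -17, so Alice's maximin is -17; column maxima are -4 and 2, so Bob's minimax is -4. These differ, so the equilibrium is in mixed strategies.
Let Alice play A with probability p. Bob is indifferent when −19p − 4(1−p) = 2p − 17(1−p), giving p = 13/34.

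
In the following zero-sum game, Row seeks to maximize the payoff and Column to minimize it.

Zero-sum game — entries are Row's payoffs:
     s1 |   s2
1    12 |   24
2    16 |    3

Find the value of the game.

Row minima are 12 and 3, so Row's maximin is 12; column maxima are 16 and 24, so Column's minimax is 16. These differ, so the equilibrium is in mixed strategies.
Let Row play 1 with probability p. Column is indifferent when 12p + 16(1−p) = 24p + 3(1−p), giving p = 13/25.
Let Column play s1 with probability q. Row is indifferent when 12q + 24(1−q) = 16q + 3(1−q), giving q = 21/25.
The value is 12·(21/25) + (24)·(4/25) = 348/25.

348/25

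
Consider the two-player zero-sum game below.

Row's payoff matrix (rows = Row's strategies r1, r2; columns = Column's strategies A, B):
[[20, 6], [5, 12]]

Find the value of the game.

10

Row minima are 6 and 5, so Row's maximin is 6; column maxima are 20 and 12, so Column's minimax is 12. These differ, so the equilibrium is in mixed strategies.
Let Row play r1 with probability p. Column is indifferent when 20p + 5(1−p) = 6p + 12(1−p), giving p = 1/3.
Let Column play A with probability q. Row is indifferent when 20q + 6(1−q) = 5q + 12(1−q), giving q = 2/7.
The value is 20·(2/7) + (6)·(5/7) = 10.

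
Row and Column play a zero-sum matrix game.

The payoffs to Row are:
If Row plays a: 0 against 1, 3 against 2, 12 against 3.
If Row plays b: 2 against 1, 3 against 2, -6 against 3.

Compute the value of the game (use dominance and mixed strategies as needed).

6/5

Column 2 is strictly dominated by 1 for Column (it gives Row more in every row).
The remaining 2×2 game on (a, b) × (1, 3) has no saddle point. Let Row play a with probability p; indifference gives 2(1−p) = 12p − 6(1−p), so p = 2/5.
Similarly Column's optimal q on 1 is 9/10, and the value is 0·(9/10) + (12)·(1/10) = 6/5.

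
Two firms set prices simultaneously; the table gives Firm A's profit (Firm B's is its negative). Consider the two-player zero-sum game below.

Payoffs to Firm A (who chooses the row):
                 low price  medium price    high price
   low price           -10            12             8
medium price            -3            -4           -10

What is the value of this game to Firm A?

Column medium price is strictly dominated by high price for Firm B (it gives Firm A more in every row).
The remaining 2×2 game on (low price, medium price) × (low price, high price) has no saddle point. Let Firm A play low price with probability p; indifference gives −10p − 3(1−p) = 8p − 10(1−p), so p = 7/25.
Similarly Firm B's optimal q on low price is 18/25, and the value is -10·(18/25) + (8)·(7/25) = -124/25.

-124/25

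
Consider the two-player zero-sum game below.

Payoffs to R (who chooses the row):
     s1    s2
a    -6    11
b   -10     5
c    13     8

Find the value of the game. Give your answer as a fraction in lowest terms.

191/22

Row b is strictly dominated by row a, so R never plays it.
The remaining 2×2 game on (a, c) × (s1, s2) has no saddle point. Let R play a with probability p; indifference gives −6p + 13(1−p) = 11p + 8(1−p), so p = 5/22.
Similarly C's optimal q on s1 is 3/22, and the value is -6·(3/22) + (11)·(19/22) = 191/22.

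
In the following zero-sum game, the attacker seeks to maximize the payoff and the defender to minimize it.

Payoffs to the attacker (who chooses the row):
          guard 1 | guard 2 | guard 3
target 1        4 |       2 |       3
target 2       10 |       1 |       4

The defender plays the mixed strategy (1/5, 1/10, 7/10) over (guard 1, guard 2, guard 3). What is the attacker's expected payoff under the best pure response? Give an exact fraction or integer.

49/10

target 1: (4)·(1/5) + (2)·(1/10) + (3)·(7/10) = 31/10.
target 2: (10)·(1/5) + (1)·(1/10) + (4)·(7/10) = 49/10.
The best pure response is target 2 with expected payoff 49/10.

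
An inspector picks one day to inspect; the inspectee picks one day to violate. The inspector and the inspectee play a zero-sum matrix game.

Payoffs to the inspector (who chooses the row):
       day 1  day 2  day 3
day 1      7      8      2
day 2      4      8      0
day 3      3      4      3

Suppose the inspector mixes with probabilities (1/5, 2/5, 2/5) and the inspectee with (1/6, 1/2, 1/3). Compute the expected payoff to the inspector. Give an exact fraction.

133/30

Against (1/6, 1/2, 1/3), each row's expected payoff is day 1: 35/6; day 2: 14/3; day 3: 7/2.
Taking the (1/5, 2/5, 2/5)-weighted average: (1/5)·(35/6) + (2/5)·(14/3) + (2/5)·(7/2) = 133/30.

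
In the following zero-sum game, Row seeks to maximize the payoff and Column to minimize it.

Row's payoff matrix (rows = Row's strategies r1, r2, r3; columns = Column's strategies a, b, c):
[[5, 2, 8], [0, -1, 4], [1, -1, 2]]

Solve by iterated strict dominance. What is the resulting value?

2

Row r3 is strictly dominated by row r1 (5>1, 2>-1, 8>2); eliminate r3.
Column c is strictly dominated by a for Column (5<8, 0<4); eliminate c.
Row r2 is strictly dominated by row r1 (5>0, 2>-1); eliminate r2.
Column a is strictly dominated by b for Column (2<5); eliminate a.
Only (r1, b) remains, with payoff 2.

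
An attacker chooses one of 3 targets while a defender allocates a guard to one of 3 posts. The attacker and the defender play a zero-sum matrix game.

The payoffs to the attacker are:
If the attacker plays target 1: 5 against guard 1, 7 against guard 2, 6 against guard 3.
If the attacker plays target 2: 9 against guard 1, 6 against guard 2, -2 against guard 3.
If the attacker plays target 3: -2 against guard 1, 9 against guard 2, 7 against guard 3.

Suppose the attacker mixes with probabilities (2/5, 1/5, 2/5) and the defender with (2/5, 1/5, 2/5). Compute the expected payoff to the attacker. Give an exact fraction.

116/25

Against (2/5, 1/5, 2/5), each row's expected payoff is target 1: 29/5; target 2: 4; target 3: 19/5.
Taking the (2/5, 1/5, 2/5)-weighted average: (2/5)·(29/5) + (1/5)·(4) + (2/5)·(19/5) = 116/25.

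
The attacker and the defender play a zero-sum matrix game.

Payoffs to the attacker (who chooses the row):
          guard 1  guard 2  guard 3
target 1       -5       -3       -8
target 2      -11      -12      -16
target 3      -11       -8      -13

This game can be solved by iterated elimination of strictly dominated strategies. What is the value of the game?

-8

Row target 2 is strictly dominated by row target 1 (-5>-11, -3>-12, -8>-16); eliminate target 2.
Row target 3 is strictly dominated by row target 1 (-5>-11, -3>-8, -8>-13); eliminate target 3.
Column guard 2 is strictly dominated by guard 1 for the defender (-5<-3); eliminate guard 2.
Column guard 1 is strictly dominated by guard 3 for the defender (-8<-5); eliminate guard 1.
Only (target 1, guard 3) remains, with payoff -8.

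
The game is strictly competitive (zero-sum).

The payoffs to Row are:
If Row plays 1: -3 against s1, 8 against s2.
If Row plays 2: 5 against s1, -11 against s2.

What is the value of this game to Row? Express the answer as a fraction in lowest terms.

7/27

Row minima are -3 and -11, so Row's maximin is -3; column maxima are 5 and 8, so Column's minimax is 5. These differ, so the equilibrium is in mixed strategies.
Let Row play 1 with probability p. Column is indifferent when −3p + 5(1−p) = 8p − 11(1−p), giving p = 16/27.
Let Column play s1 with probability q. Row is indifferent when −3q + 8(1−q) = 5q − 11(1−q), giving q = 19/27.
The value is -3·(19/27) + (8)·(8/27) = 7/27.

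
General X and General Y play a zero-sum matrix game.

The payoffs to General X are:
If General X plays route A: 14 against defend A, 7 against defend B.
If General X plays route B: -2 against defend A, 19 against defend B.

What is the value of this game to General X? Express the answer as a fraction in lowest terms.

10

Row minima are 7 and -2, so General X's maximin is 7; column maxima are 14 and 19, so General Y's minimax is 14. These differ, so the equilibrium is in mixed strategies.
Let General X play route A with probability p. General Y is indifferent when 14p − 2(1−p) = 7p + 19(1−p), giving p = 3/4.
Let General Y play defend A with probability q. General X is indifferent when 14q + 7(1−q) = −2q + 19(1−q), giving q = 3/7.
The value is 14·(3/7) + (7)·(4/7) = 10.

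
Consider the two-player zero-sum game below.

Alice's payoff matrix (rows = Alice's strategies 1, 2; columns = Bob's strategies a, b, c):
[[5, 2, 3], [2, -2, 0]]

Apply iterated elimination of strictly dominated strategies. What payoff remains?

2

Column c is strictly dominated by b for Bob (2<3, -2<0); eliminate c.
Row 2 is strictly dominated by row 1 (5>2, 2>-2); eliminate 2.
Column a is strictly dominated by b for Bob (2<5); eliminate a.
Only (1, b) remains, with payoff 2.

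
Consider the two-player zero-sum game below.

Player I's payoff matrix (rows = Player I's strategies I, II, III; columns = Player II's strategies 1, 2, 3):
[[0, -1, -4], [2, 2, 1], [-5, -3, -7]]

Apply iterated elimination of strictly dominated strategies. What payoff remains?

1

Column 2 is strictly dominated by 3 for Player II (-4<-1, 1<2, -7<-3); eliminate 2.
Column 1 is strictly dominated by 3 for Player II (-4<0, 1<2, -7<-5); eliminate 1.
Row I is strictly dominated by row II (1>-4); eliminate I.
Row III is strictly dominated by row II (1>-7); eliminate III.
Only (II, 3) remains, with payoff 1.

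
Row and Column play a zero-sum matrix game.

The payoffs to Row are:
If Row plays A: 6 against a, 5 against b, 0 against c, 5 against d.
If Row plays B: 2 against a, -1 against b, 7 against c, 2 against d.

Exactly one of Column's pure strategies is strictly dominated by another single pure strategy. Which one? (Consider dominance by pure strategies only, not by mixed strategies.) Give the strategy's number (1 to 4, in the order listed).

1

Column prefers columns that give Row less. Compare a with b: 5 < 6, -1 < 2.
So b strictly dominates a for Column; a is strictly dominated.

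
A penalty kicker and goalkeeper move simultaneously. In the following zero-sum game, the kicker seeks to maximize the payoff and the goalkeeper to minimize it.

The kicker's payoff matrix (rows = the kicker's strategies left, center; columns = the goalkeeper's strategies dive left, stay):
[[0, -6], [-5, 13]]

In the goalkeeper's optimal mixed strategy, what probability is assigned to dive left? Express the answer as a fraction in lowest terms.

19/24

Row minima are -6 and -5, so the kicker's maximin is -5; column maxima are 0 and 13, so the goalkeeper's minimax is 0. These differ, so the equilibrium is in mixed strategies.
Let the goalkeeper play dive left with probability q. The kicker is indifferent when −6(1−q) = −5q + 13(1−q), giving q = 19/24.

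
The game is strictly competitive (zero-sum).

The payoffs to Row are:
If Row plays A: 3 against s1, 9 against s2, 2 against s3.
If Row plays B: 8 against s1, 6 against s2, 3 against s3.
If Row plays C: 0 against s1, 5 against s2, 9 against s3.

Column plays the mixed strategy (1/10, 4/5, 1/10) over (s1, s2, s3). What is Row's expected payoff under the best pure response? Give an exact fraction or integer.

77/10

A: (3)·(1/10) + (9)·(4/5) + (2)·(1/10) = 77/10.
B: (8)·(1/10) + (6)·(4/5) + (3)·(1/10) = 59/10.
C: (0)·(1/10) + (5)·(4/5) + (9)·(1/10) = 49/10.
The best pure response is A with expected payoff 77/10.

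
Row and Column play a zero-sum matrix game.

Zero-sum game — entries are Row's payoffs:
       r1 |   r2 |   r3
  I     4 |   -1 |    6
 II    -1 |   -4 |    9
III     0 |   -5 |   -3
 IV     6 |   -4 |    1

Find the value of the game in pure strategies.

-1

Row minima: -1, -4, -5, -4 → Row's maximin is -1.
Column maxima: 6, -1, 9 → Column's minimax is -1.
They coincide at (I, r2), so the value is -1.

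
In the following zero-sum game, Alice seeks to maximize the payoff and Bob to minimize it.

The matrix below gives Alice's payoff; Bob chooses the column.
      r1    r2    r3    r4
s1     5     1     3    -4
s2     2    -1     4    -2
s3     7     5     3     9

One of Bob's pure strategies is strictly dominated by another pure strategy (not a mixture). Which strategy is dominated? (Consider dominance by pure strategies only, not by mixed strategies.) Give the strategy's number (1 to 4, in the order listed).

Bob prefers columns that give Alice less. Compare r1 with r2: 1 < 5, -1 < 2, 5 < 7.
So r2 strictly dominates r1 for Bob; r1 is strictly dominated.

1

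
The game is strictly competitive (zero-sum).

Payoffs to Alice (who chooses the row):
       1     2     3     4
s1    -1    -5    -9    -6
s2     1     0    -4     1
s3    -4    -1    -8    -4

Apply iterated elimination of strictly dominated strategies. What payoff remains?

-4

Column 2 is strictly dominated by 3 for Bob (-9<-5, -4<0, -8<-1); eliminate 2.
Row s3 is strictly dominated by row s2 (1>-4, -4>-8, 1>-4); eliminate s3.
Row s1 is strictly dominated by row s2 (1>-1, -4>-9, 1>-6); eliminate s1.
Column 4 is strictly dominated by 3 for Bob (-4<1); eliminate 4.
Column 1 is strictly dominated by 3 for Bob (-4<1); eliminate 1.
Only (s2, 3) remains, with payoff -4.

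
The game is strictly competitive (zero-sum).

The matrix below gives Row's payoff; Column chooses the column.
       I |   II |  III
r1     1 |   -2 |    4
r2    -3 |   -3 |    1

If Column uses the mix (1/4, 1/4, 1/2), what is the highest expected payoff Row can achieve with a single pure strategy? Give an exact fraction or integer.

7/4

r1: (1)·(1/4) + (-2)·(1/4) + (4)·(1/2) = 7/4.
r2: (-3)·(1/4) + (-3)·(1/4) + (1)·(1/2) = -1.
The best pure response is r1 with expected payoff 7/4.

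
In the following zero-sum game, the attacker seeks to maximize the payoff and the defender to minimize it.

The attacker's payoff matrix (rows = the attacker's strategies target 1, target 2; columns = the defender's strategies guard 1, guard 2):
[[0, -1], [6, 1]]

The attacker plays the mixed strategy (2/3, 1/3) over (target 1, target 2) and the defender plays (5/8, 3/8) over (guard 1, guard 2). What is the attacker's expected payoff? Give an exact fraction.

Against (5/8, 3/8), each row's expected payoff is target 1: -3/8; target 2: 33/8.
Taking the (2/3, 1/3)-weighted average: (2/3)·(-3/8) + (1/3)·(33/8) = 9/8.

9/8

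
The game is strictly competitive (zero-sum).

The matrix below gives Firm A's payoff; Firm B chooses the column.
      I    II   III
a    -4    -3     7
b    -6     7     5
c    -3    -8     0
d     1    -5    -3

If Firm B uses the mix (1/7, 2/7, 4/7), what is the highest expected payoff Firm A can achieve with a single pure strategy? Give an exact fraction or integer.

4

a: (-4)·(1/7) + (-3)·(2/7) + (7)·(4/7) = 18/7.
b: (-6)·(1/7) + (7)·(2/7) + (5)·(4/7) = 4.
c: (-3)·(1/7) + (-8)·(2/7) + (0)·(4/7) = -19/7.
d: (1)·(1/7) + (-5)·(2/7) + (-3)·(4/7) = -3.
The best pure response is b with expected payoff 4.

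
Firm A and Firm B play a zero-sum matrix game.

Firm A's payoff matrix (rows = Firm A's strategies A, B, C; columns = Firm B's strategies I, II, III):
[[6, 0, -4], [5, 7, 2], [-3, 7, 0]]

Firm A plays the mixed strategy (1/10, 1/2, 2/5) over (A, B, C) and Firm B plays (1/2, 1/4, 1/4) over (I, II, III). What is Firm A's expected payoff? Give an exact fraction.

Against (1/2, 1/4, 1/4), each row's expected payoff is A: 2; B: 19/4; C: 1/4.
Taking the (1/10, 1/2, 2/5)-weighted average: (1/10)·(2) + (1/2)·(19/4) + (2/5)·(1/4) = 107/40.

107/40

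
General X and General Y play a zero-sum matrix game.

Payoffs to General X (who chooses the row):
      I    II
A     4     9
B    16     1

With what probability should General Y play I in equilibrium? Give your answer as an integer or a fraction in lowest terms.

Row minima are 4 and 1, so General X's maximin is 4; column maxima are 16 and 9, so General Y's minimax is 9. These differ, so the equilibrium is in mixed strategies.
Let General Y play I with probability q. General X is indifferent when 4q + 9(1−q) = 16q + (1−q), giving q = 2/5.

2/5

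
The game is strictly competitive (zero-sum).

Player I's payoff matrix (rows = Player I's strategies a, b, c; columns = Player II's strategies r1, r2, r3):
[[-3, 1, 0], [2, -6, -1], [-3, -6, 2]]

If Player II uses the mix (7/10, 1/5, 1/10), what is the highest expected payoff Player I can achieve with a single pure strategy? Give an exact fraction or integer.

1/10

a: (-3)·(7/10) + (1)·(1/5) + (0)·(1/10) = -19/10.
b: (2)·(7/10) + (-6)·(1/5) + (-1)·(1/10) = 1/10.
c: (-3)·(7/10) + (-6)·(1/5) + (2)·(1/10) = -31/10.
The best pure response is b with expected payoff 1/10.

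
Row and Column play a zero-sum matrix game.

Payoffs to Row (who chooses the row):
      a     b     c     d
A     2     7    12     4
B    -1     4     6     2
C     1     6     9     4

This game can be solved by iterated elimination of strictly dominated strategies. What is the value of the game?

Row B is strictly dominated by row A (2>-1, 7>4, 12>6, 4>2); eliminate B.
Column b is strictly dominated by a for Column (2<7, 1<6); eliminate b.
Column c is strictly dominated by a for Column (2<12, 1<9); eliminate c.
Column d is strictly dominated by a for Column (2<4, 1<4); eliminate d.
Row C is strictly dominated by row A (2>1); eliminate C.
Only (A, a) remains, with payoff 2.

2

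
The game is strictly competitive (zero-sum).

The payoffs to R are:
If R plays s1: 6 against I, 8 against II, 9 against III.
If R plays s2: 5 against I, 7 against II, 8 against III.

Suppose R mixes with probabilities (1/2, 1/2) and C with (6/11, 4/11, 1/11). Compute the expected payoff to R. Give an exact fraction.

Against (6/11, 4/11, 1/11), each row's expected payoff is s1: 7; s2: 6.
Taking the (1/2, 1/2)-weighted average: (1/2)·(7) + (1/2)·(6) = 13/2.

13/2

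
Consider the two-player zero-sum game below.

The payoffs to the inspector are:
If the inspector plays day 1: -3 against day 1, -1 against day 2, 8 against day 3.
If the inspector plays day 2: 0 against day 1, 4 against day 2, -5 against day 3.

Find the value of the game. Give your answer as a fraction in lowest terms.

-15/16

Column day 2 is strictly dominated by day 1 for the inspectee (it gives the inspector more in every row).
The remaining 2×2 game on (day 1, day 2) × (day 1, day 3) has no saddle point. Let the inspector play day 1 with probability p; indifference gives −3p = 8p − 5(1−p), so p = 5/16.
Similarly the inspectee's optimal q on day 1 is 13/16, and the value is -3·(13/16) + (8)·(3/16) = -15/16.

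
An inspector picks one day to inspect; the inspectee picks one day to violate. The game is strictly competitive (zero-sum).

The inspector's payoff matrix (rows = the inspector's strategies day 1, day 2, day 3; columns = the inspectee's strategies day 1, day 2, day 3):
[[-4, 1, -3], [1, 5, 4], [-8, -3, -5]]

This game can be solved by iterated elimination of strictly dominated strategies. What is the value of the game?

1

Row day 3 is strictly dominated by row day 1 (-4>-8, 1>-3, -3>-5); eliminate day 3.
Row day 1 is strictly dominated by row day 2 (1>-4, 5>1, 4>-3); eliminate day 1.
Column day 2 is strictly dominated by day 1 for the inspectee (1<5); eliminate day 2.
Column day 3 is strictly dominated by day 1 for the inspectee (1<4); eliminate day 3.
Only (day 2, day 1) remains, with payoff 1.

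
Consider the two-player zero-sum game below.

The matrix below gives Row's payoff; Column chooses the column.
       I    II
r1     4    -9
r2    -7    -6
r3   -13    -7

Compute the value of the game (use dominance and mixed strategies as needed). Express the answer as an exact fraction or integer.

Row r3 is strictly dominated by row r2, so Row never plays it.
The remaining 2×2 game on (r1, r2) × (I, II) has no saddle point. Let Row play r1 with probability p; indifference gives 4p − 7(1−p) = −9p − 6(1−p), so p = 1/14.
Similarly Column's optimal q on I is 3/14, and the value is 4·(3/14) + (-9)·(11/14) = -87/14.

-87/14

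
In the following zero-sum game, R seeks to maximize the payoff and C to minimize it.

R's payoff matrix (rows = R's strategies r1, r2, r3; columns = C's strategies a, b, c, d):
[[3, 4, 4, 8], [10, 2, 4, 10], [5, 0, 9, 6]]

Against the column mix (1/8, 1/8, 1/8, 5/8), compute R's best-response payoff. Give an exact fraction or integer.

33/4

r1: (3)·(1/8) + (4)·(1/8) + (4)·(1/8) + (8)·(5/8) = 51/8.
r2: (10)·(1/8) + (2)·(1/8) + (4)·(1/8) + (10)·(5/8) = 33/4.
r3: (5)·(1/8) + (0)·(1/8) + (9)·(1/8) + (6)·(5/8) = 11/2.
The best pure response is r2 with expected payoff 33/4.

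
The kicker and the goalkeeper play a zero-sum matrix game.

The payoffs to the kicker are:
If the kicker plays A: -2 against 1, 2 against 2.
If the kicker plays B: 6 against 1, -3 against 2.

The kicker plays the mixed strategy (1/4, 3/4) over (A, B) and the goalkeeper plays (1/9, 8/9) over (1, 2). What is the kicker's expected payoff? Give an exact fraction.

Against (1/9, 8/9), each row's expected payoff is A: 14/9; B: -2.
Taking the (1/4, 3/4)-weighted average: (1/4)·(14/9) + (3/4)·(-2) = -10/9.

-10/9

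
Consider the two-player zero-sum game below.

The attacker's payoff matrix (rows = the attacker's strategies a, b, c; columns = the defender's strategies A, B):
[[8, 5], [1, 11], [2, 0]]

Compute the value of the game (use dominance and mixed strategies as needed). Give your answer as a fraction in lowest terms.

Row c is strictly dominated by row a, so the attacker never plays it.
The remaining 2×2 game on (a, b) × (A, B) has no saddle point. Let the attacker play a with probability p; indifference gives 8p + (1−p) = 5p + 11(1−p), so p = 10/13.
Similarly the defender's optimal q on A is 6/13, and the value is 8·(6/13) + (5)·(7/13) = 83/13.

83/13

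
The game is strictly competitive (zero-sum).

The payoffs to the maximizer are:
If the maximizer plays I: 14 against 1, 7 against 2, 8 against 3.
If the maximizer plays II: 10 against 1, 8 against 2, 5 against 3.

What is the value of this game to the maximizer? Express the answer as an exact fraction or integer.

Column 1 is strictly dominated by 3 for the minimizer (it gives the maximizer more in every row).
The remaining 2×2 game on (I, II) × (2, 3) has no saddle point. Let the maximizer play I with probability p; indifference gives 7p + 8(1−p) = 8p + 5(1−p), so p = 3/4.
Similarly the minimizer's optimal q on 2 is 3/4, and the value is 7·(3/4) + (8)·(1/4) = 29/4.

29/4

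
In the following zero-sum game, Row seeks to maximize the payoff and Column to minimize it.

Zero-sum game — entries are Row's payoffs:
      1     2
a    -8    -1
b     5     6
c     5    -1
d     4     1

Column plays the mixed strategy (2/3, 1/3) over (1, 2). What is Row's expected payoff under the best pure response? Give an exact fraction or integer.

16/3

a: (-8)·(2/3) + (-1)·(1/3) = -17/3.
b: (5)·(2/3) + (6)·(1/3) = 16/3.
c: (5)·(2/3) + (-1)·(1/3) = 3.
d: (4)·(2/3) + (1)·(1/3) = 3.
The best pure response is b with expected payoff 16/3.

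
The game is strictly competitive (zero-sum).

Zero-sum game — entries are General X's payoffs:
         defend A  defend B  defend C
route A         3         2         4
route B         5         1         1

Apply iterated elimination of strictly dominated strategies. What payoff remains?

Column defend A is strictly dominated by defend B for General Y (2<3, 1<5); eliminate defend A.
Row route B is strictly dominated by row route A (2>1, 4>1); eliminate route B.
Column defend C is strictly dominated by defend B for General Y (2<4); eliminate defend C.
Only (route A, defend B) remains, with payoff 2.

2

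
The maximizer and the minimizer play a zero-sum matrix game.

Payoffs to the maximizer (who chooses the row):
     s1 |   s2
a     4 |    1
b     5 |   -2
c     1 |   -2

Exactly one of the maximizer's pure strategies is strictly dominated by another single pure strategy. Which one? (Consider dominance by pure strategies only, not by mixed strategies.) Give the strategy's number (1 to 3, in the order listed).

3

Compare c with a: 4 > 1, 1 > -2.
So a strictly dominates c for the maximizer; c is strictly dominated.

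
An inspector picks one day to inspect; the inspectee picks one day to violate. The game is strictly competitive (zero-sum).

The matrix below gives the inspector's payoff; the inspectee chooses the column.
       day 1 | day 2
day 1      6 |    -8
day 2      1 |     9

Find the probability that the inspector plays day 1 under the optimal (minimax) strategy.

Row minima are -8 and 1, so the inspector's maximin is 1; column maxima are 6 and 9, so the inspectee's minimax is 6. These differ, so the equilibrium is in mixed strategies.
Let the inspector play day 1 with probability p. The inspectee is indifferent when 6p + (1−p) = −8p + 9(1−p), giving p = 4/11.

4/11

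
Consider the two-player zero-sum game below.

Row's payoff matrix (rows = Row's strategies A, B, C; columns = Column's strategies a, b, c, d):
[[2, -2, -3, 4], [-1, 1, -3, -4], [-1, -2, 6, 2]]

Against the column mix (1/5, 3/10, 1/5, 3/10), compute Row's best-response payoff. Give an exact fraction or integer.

1

A: (2)·(1/5) + (-2)·(3/10) + (-3)·(1/5) + (4)·(3/10) = 2/5.
B: (-1)·(1/5) + (1)·(3/10) + (-3)·(1/5) + (-4)·(3/10) = -17/10.
C: (-1)·(1/5) + (-2)·(3/10) + (6)·(1/5) + (2)·(3/10) = 1.
The best pure response is C with expected payoff 1.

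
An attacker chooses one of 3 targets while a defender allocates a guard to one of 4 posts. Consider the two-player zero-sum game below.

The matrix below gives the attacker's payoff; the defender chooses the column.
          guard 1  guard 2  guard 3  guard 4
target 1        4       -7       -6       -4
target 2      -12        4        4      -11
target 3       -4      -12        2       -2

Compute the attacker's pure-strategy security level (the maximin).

-7

The worst-case payoff for each row is target 1: -7, target 2: -12, target 3: -12.
The best of these is -7.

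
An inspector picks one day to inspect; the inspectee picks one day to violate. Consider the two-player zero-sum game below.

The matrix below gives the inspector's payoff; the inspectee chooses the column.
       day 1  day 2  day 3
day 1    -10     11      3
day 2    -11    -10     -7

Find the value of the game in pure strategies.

-10

Row minima: -10, -11 → the inspector's maximin is -10.
Column maxima: -10, 11, 3 → the inspectee's minimax is -10.
They coincide at (day 1, day 1), so the value is -10.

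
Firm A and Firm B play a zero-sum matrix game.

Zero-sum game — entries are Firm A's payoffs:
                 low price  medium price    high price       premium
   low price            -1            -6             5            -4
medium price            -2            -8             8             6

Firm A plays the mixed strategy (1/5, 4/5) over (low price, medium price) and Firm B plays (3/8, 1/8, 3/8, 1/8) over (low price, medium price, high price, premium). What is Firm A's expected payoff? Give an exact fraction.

Against (3/8, 1/8, 3/8, 1/8), each row's expected payoff is low price: 1/4; medium price: 2.
Taking the (1/5, 4/5)-weighted average: (1/5)·(1/4) + (4/5)·(2) = 33/20.

33/20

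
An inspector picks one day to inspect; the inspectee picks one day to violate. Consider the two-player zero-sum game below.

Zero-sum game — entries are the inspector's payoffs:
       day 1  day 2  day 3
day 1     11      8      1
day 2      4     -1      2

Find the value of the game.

Column day 1 is strictly dominated by day 2 for the inspectee (it gives the inspector more in every row).
The remaining 2×2 game on (day 1, day 2) × (day 2, day 3) has no saddle point. Let the inspector play day 1 with probability p; indifference gives 8p − (1−p) = p + 2(1−p), so p = 3/10.
Similarly the inspectee's optimal q on day 2 is 1/10, and the value is 8·(1/10) + (1)·(9/10) = 17/10.

17/10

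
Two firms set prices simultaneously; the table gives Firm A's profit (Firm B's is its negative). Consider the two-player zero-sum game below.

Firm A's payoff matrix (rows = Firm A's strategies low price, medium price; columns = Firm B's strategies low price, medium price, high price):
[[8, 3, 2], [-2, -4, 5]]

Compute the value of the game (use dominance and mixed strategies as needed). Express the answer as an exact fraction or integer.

Column low price is strictly dominated by medium price for Firm B (it gives Firm A more in every row).
The remaining 2×2 game on (low price, medium price) × (medium price, high price) has no saddle point. Let Firm A play low price with probability p; indifference gives 3p − 4(1−p) = 2p + 5(1−p), so p = 9/10.
Similarly Firm B's optimal q on medium price is 3/10, and the value is 3·(3/10) + (2)·(7/10) = 23/10.

23/10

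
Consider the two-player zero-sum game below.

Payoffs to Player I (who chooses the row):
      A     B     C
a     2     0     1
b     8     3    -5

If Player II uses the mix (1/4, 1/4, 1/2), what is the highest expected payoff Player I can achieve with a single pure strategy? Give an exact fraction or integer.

a: (2)·(1/4) + (0)·(1/4) + (1)·(1/2) = 1.
b: (8)·(1/4) + (3)·(1/4) + (-5)·(1/2) = 1/4.
The best pure response is a with expected payoff 1.

1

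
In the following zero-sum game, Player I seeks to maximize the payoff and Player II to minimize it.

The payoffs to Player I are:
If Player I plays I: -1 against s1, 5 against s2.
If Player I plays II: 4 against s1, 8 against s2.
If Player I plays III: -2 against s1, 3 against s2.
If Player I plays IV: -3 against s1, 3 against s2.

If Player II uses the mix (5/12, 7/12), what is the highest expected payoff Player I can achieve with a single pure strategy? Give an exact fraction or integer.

19/3

I: (-1)·(5/12) + (5)·(7/12) = 5/2.
II: (4)·(5/12) + (8)·(7/12) = 19/3.
III: (-2)·(5/12) + (3)·(7/12) = 11/12.
IV: (-3)·(5/12) + (3)·(7/12) = 1/2.
The best pure response is II with expected payoff 19/3.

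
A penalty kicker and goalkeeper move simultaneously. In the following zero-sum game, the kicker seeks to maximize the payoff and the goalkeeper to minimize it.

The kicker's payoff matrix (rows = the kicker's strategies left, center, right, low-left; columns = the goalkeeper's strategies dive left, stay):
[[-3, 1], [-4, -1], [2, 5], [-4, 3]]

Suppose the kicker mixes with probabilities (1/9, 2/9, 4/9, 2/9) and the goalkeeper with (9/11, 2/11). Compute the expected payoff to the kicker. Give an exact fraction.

Against (9/11, 2/11), each row's expected payoff is left: -25/11; center: -38/11; right: 28/11; low-left: -30/11.
Taking the (1/9, 2/9, 4/9, 2/9)-weighted average: (1/9)·(-25/11) + (2/9)·(-38/11) + (4/9)·(28/11) + (2/9)·(-30/11) = -49/99.

-49/99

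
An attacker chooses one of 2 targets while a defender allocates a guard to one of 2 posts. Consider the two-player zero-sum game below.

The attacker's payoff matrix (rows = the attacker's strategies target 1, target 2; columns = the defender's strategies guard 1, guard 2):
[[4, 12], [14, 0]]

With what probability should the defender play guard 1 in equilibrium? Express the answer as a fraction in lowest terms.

6/11

Row minima are 4 and 0, so the attacker's maximin is 4; column maxima are 14 and 12, so the defender's minimax is 12. These differ, so the equilibrium is in mixed strategies.
Let the defender play guard 1 with probability q. The attacker is indifferent when 4q + 12(1−q) = 14q, giving q = 6/11.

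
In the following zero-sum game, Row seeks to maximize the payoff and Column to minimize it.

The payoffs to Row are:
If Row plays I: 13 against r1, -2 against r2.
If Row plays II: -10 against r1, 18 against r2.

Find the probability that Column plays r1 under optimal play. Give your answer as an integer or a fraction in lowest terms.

Row minima are -2 and -10, so Row's maximin is -2; column maxima are 13 and 18, so Column's minimax is 13. These differ, so the equilibrium is in mixed strategies.
Let Column play r1 with probability q. Row is indifferent when 13q − 2(1−q) = −10q + 18(1−q), giving q = 20/43.

20/43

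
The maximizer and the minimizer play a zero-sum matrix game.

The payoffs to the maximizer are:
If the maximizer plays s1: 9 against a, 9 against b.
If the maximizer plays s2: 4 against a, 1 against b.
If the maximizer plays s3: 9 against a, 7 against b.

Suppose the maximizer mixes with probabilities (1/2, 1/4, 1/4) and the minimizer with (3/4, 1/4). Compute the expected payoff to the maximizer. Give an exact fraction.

119/16

Against (3/4, 1/4), each row's expected payoff is s1: 9; s2: 13/4; s3: 17/2.
Taking the (1/2, 1/4, 1/4)-weighted average: (1/2)·(9) + (1/4)·(13/4) + (1/4)·(17/2) = 119/16.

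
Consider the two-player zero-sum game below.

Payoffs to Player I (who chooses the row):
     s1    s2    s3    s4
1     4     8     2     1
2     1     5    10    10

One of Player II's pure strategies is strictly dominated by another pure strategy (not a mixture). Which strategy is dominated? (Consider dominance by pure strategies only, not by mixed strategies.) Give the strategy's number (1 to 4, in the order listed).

Player II prefers columns that give Player I less. Compare s2 with s1: 4 < 8, 1 < 5.
So s1 strictly dominates s2 for Player II; s2 is strictly dominated.

2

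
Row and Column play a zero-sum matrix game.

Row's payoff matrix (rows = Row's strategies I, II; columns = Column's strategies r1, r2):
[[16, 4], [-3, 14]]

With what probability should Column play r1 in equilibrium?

Row minima are 4 and -3, so Row's maximin is 4; column maxima are 16 and 14, so Column's minimax is 14. These differ, so the equilibrium is in mixed strategies.
Let Column play r1 with probability q. Row is indifferent when 16q + 4(1−q) = −3q + 14(1−q), giving q = 10/29.

10/29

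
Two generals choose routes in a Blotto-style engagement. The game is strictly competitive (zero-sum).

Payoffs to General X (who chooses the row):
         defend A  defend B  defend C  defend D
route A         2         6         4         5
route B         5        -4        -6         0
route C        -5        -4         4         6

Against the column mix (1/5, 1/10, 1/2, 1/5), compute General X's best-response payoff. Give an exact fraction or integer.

4

route A: (2)·(1/5) + (6)·(1/10) + (4)·(1/2) + (5)·(1/5) = 4.
route B: (5)·(1/5) + (-4)·(1/10) + (-6)·(1/2) + (0)·(1/5) = -12/5.
route C: (-5)·(1/5) + (-4)·(1/10) + (4)·(1/2) + (6)·(1/5) = 9/5.
The best pure response is route A with expected payoff 4.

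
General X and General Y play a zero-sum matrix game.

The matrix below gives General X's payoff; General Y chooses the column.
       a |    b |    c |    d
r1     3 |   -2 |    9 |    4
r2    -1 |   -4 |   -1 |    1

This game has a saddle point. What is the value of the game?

Row minima: -2, -4 → General X's maximin is -2.
Column maxima: 3, -2, 9, 4 → General Y's minimax is -2.
They coincide at (r1, b), so the value is -2.

-2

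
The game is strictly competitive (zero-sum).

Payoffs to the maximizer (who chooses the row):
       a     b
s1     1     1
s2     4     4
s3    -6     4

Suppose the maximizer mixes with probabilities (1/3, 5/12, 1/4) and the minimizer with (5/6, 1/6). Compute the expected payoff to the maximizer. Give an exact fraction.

Against (5/6, 1/6), each row's expected payoff is s1: 1; s2: 4; s3: -13/3.
Taking the (1/3, 5/12, 1/4)-weighted average: (1/3)·(1) + (5/12)·(4) + (1/4)·(-13/3) = 11/12.

11/12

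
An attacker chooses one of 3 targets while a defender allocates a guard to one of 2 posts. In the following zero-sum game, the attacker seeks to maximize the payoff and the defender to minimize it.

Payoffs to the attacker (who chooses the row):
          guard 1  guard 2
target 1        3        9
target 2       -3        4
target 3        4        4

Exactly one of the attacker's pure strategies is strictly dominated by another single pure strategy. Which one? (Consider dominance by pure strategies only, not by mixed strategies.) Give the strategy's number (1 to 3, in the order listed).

Compare target 2 with target 1: 3 > -3, 9 > 4.
So target 1 strictly dominates target 2 for the attacker; target 2 is strictly dominated.

2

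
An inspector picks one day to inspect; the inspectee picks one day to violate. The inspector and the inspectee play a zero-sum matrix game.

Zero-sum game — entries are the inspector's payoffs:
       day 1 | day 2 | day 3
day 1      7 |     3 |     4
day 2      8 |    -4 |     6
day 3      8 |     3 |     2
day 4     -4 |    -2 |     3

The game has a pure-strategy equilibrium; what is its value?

Row minima: 3, -4, 2, -4 → the inspector's maximin is 3.
Column maxima: 8, 3, 6 → the inspectee's minimax is 3.
They coincide at (day 1, day 2), so the value is 3.

3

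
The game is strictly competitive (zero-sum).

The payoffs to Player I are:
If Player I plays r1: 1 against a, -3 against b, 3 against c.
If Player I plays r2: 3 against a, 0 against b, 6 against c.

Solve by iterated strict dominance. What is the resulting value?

Column c is strictly dominated by a for Player II (1<3, 3<6); eliminate c.
Column a is strictly dominated by b for Player II (-3<1, 0<3); eliminate a.
Row r1 is strictly dominated by row r2 (0>-3); eliminate r1.
Only (r2, b) remains, with payoff 0.

0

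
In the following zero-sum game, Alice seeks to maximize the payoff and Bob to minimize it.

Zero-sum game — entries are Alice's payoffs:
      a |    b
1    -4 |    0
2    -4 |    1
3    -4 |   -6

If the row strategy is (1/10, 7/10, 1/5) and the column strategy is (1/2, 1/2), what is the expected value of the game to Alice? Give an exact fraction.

Against (1/2, 1/2), each row's expected payoff is 1: -2; 2: -3/2; 3: -5.
Taking the (1/10, 7/10, 1/5)-weighted average: (1/10)·(-2) + (7/10)·(-3/2) + (1/5)·(-5) = -9/4.

-9/4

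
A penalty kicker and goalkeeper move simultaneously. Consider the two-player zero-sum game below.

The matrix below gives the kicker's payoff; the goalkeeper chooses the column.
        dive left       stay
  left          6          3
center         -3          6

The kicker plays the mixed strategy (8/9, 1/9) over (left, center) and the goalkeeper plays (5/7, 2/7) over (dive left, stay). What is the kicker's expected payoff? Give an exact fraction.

Against (5/7, 2/7), each row's expected payoff is left: 36/7; center: -3/7.
Taking the (8/9, 1/9)-weighted average: (8/9)·(36/7) + (1/9)·(-3/7) = 95/21.

95/21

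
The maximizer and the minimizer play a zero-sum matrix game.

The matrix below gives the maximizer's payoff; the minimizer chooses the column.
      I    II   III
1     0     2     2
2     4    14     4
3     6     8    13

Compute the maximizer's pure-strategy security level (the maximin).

The worst-case payoff for each row is 1: 0, 2: 4, 3: 6.
The best of these is 6.

6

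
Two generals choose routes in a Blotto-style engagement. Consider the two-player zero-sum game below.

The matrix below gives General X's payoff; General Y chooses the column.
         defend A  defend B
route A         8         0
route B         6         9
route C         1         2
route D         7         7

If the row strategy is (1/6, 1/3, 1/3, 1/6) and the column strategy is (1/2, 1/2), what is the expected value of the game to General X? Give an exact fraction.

29/6

Against (1/2, 1/2), each row's expected payoff is route A: 4; route B: 15/2; route C: 3/2; route D: 7.
Taking the (1/6, 1/3, 1/3, 1/6)-weighted average: (1/6)·(4) + (1/3)·(15/2) + (1/3)·(3/2) + (1/6)·(7) = 29/6.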